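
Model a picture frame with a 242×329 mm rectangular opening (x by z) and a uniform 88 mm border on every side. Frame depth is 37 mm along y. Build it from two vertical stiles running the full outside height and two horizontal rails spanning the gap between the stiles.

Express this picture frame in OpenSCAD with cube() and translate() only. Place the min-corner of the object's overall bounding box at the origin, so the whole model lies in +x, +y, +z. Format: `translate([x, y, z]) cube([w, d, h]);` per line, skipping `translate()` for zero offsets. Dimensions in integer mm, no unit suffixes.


cube([88, 37, 505]);
translate([330, 0, 0]) cube([88, 37, 505]);
translate([88, 0, 0]) cube([242, 37, 88]);
translate([88, 0, 417]) cube([242, 37, 88]);


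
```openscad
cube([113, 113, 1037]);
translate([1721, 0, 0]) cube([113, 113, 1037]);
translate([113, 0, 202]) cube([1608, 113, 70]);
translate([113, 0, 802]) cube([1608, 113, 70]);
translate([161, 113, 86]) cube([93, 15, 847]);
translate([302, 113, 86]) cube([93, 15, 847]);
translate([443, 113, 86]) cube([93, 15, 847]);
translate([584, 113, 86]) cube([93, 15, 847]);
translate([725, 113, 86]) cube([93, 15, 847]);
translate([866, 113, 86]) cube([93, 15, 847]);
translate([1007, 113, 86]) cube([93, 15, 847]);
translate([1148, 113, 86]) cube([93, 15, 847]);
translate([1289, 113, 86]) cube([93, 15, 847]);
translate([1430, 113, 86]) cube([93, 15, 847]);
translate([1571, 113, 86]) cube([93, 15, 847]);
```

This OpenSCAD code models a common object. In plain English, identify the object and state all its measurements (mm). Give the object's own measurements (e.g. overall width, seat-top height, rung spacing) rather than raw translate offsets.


A fence section. Two 113×113 mm posts, 1037 mm tall, stand on the floor with a clear span of 1608 mm between their inner faces. Two horizontal rails of 113×70 mm section span the gap between the posts with their undersides at z = 202 mm and z = 802 mm, flush with the posts' −y face. 11 pickets, each 93 mm wide, 15 mm thick and 847 mm tall, are fixed to the +y face of the rails with their bottoms at z = 86 mm, spaced across the span with a 48 mm gap after the −x post and between neighbouring pickets, with 57 mm left before the +x post.


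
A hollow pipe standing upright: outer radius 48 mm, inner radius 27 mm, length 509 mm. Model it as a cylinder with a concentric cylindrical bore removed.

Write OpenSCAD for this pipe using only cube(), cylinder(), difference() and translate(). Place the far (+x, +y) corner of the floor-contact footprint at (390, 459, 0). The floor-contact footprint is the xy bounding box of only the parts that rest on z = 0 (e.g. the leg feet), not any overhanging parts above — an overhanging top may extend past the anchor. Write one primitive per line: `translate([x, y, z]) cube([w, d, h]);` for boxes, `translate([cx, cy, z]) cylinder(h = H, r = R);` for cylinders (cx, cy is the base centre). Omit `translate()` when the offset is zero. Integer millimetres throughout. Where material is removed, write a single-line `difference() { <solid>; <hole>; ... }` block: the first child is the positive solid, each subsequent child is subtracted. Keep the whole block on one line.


difference() { translate([342, 411, 0]) cylinder(h = 509, r = 48); translate([342, 411, 0]) cylinder(h = 509, r = 27); }


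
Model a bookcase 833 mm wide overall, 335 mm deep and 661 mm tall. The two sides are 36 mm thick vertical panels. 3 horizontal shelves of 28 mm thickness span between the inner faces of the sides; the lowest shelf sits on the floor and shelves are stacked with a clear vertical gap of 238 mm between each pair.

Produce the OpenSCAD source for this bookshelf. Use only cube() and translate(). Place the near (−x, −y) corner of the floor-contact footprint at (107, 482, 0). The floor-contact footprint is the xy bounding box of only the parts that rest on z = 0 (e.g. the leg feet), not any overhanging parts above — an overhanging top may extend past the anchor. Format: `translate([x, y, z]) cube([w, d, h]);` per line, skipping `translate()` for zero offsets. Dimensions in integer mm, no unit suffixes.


translate([107, 482, 0]) cube([36, 335, 661]);
translate([904, 482, 0]) cube([36, 335, 661]);
translate([143, 482, 0]) cube([761, 335, 28]);
translate([143, 482, 266]) cube([761, 335, 28]);
translate([143, 482, 532]) cube([761, 335, 28]);


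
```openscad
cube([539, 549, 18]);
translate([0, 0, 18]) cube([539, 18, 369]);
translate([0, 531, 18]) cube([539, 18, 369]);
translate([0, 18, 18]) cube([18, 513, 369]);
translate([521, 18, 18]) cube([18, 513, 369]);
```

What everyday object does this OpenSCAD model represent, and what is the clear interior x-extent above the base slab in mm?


An open box. The internal width is 503 mm.

A 539×549 base slab with four walls standing on it — an open box. The base is 539 mm wide and the walls are 18 mm thick, so the internal width is 539 − 2 × 18 = 503 mm.


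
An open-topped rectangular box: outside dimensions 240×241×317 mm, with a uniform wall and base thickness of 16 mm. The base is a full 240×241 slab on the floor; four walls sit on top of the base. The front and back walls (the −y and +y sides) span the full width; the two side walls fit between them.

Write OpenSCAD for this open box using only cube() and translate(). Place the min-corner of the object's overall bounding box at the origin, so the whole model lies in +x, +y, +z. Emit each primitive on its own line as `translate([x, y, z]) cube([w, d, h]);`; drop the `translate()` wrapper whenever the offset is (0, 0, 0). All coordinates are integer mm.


cube([240, 241, 16]);
translate([0, 0, 16]) cube([240, 16, 301]);
translate([0, 225, 16]) cube([240, 16, 301]);
translate([0, 16, 16]) cube([16, 209, 301]);
translate([224, 16, 16]) cube([16, 209, 301]);


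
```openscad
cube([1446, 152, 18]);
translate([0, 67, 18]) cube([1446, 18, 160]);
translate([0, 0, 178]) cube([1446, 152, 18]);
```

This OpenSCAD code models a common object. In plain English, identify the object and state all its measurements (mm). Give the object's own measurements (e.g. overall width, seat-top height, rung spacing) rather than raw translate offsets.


An I-beam lying along x, 1446 mm long. Overall section height 196 mm. Two flanges 152 mm wide (y) and 18 mm thick, one on the floor and one at the top; a web 18 mm thick runs between them, centred on the flange width.


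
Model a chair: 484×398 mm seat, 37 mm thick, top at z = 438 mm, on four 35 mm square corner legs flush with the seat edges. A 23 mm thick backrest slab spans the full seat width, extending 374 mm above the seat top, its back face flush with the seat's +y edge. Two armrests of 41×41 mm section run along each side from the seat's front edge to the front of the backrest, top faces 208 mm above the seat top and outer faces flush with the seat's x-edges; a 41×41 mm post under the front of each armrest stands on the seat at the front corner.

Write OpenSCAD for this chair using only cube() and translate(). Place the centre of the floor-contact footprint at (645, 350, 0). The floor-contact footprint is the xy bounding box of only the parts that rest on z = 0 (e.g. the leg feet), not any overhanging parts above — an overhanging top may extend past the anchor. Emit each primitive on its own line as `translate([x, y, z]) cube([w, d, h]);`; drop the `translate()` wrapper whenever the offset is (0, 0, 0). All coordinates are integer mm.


translate([403, 151, 401]) cube([484, 398, 37]);
translate([403, 151, 0]) cube([35, 35, 401]);
translate([852, 151, 0]) cube([35, 35, 401]);
translate([403, 514, 0]) cube([35, 35, 401]);
translate([852, 514, 0]) cube([35, 35, 401]);
translate([403, 526, 438]) cube([484, 23, 374]);
translate([403, 151, 605]) cube([41, 375, 41]);
translate([846, 151, 605]) cube([41, 375, 41]);
translate([403, 151, 438]) cube([41, 41, 167]);
translate([846, 151, 438]) cube([41, 41, 167]);


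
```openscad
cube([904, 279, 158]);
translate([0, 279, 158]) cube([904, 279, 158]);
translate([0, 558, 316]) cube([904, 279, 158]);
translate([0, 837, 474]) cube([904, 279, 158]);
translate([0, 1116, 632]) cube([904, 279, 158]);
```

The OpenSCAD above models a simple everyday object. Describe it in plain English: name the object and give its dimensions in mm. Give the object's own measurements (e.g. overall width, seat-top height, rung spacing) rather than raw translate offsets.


A straight staircase of 5 solid steps. Each step is 904 mm wide (x), 279 mm deep (y, the going) and 158 mm tall (the rise). The first step rests on the floor; each subsequent step sits one going further in +y and one rise higher in +z, directly behind and above the previous step with no overlap.


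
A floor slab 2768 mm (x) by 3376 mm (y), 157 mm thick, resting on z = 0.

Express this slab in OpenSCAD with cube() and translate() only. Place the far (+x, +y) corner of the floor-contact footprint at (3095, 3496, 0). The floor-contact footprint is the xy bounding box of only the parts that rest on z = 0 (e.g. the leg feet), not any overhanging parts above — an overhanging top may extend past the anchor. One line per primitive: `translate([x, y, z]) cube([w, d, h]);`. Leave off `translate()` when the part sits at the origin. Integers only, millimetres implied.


translate([327, 120, 0]) cube([2768, 3376, 157]);


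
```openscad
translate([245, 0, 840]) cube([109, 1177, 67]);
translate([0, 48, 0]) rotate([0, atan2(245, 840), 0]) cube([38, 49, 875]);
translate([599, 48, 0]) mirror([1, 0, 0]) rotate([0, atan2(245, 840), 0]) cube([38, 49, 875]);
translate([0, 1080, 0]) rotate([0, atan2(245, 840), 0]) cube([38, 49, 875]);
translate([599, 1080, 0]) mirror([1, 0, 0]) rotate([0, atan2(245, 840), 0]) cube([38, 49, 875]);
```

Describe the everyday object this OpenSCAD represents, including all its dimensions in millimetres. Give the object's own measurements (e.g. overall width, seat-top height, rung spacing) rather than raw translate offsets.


A sawhorse. A 109×1177×67 mm beam (x, y, z) sits on two A-frame leg pairs. Each pair is two raked legs of 38×49 mm section (49 mm along y) splaying symmetrically in x. Each leg rises 840 mm vertically over 245 mm of horizontal reach and is 875 mm long along its own axis. Every leg's outer bottom edge rests on the floor and its outer top edge meets a bottom edge of the beam — the left legs (tilting toward +x) meet the beam's −x bottom edge, the right legs (their mirror images, tilting toward −x) meet its +x bottom edge — so the leg tops tuck under the beam, the beam's underside is 840 mm above the floor, and the feet are 599 mm apart outside-to-outside with the beam centred between them. The two leg pairs are set in 48 mm from either end of the beam.


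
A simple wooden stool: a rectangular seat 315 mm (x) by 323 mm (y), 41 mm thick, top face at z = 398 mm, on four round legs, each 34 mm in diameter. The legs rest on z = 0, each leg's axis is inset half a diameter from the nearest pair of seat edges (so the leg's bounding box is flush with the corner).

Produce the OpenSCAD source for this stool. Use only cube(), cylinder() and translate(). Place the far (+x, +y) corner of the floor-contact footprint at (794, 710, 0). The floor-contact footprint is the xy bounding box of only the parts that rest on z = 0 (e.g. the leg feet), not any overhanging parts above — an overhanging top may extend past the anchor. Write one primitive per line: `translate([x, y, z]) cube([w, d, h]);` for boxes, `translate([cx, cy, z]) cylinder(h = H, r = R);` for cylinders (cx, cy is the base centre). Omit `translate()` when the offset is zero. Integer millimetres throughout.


translate([479, 387, 357]) cube([315, 323, 41]);
translate([496, 404, 0]) cylinder(h = 357, r = 17);
translate([777, 404, 0]) cylinder(h = 357, r = 17);
translate([496, 693, 0]) cylinder(h = 357, r = 17);
translate([777, 693, 0]) cylinder(h = 357, r = 17);


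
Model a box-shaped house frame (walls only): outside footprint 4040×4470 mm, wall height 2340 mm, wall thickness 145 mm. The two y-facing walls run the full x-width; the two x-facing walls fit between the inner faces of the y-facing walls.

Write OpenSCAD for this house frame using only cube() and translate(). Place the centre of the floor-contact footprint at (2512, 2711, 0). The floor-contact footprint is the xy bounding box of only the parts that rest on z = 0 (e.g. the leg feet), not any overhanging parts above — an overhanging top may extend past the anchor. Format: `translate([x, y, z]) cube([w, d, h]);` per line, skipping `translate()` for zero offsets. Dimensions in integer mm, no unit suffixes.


translate([492, 476, 0]) cube([4040, 145, 2340]);
translate([492, 4801, 0]) cube([4040, 145, 2340]);
translate([492, 621, 0]) cube([145, 4180, 2340]);
translate([4387, 621, 0]) cube([145, 4180, 2340]);


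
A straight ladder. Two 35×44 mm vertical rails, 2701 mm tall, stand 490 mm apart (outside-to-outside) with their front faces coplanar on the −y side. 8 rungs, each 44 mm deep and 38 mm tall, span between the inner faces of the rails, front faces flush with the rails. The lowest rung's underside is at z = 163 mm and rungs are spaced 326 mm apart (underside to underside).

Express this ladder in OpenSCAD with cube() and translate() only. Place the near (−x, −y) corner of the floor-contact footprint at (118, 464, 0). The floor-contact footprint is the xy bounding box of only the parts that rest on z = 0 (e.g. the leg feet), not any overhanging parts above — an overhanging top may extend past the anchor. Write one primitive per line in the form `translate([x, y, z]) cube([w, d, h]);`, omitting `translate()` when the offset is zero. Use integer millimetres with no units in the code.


translate([118, 464, 0]) cube([35, 44, 2701]);
translate([573, 464, 0]) cube([35, 44, 2701]);
translate([153, 464, 163]) cube([420, 44, 38]);
translate([153, 464, 489]) cube([420, 44, 38]);
translate([153, 464, 815]) cube([420, 44, 38]);
translate([153, 464, 1141]) cube([420, 44, 38]);
translate([153, 464, 1467]) cube([420, 44, 38]);
translate([153, 464, 1793]) cube([420, 44, 38]);
translate([153, 464, 2119]) cube([420, 44, 38]);
translate([153, 464, 2445]) cube([420, 44, 38]);


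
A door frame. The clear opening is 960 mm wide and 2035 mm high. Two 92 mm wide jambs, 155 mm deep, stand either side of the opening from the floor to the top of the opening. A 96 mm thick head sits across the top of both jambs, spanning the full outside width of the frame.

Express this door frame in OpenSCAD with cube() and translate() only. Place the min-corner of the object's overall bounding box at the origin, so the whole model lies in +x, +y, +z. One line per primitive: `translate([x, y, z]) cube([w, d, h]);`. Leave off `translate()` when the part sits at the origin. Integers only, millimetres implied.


cube([92, 155, 2035]);
translate([1052, 0, 0]) cube([92, 155, 2035]);
translate([0, 0, 2035]) cube([1144, 155, 96]);


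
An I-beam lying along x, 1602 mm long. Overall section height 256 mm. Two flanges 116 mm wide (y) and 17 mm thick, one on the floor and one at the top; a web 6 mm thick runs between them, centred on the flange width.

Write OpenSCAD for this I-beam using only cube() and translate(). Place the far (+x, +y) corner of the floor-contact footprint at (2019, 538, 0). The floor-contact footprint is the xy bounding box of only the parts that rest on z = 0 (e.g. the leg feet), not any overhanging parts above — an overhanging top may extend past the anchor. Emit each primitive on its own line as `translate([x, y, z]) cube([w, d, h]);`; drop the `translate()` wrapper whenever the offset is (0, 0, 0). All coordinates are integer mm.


translate([417, 422, 0]) cube([1602, 116, 17]);
translate([417, 477, 17]) cube([1602, 6, 222]);
translate([417, 422, 239]) cube([1602, 116, 17]);


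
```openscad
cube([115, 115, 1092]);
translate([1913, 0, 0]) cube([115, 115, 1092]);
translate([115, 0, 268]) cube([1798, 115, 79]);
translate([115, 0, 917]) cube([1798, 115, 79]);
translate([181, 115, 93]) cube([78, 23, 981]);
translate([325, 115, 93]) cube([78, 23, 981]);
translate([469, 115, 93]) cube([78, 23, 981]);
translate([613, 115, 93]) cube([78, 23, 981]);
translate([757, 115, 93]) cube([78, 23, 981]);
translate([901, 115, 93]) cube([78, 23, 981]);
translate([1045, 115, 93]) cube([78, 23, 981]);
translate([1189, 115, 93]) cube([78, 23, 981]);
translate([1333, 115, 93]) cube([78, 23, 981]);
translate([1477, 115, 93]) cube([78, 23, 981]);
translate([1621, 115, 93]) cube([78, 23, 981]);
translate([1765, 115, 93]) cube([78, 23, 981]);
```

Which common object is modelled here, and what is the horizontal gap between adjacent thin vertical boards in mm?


A fence section. The picket gap is 66 mm.

Two posts, two rails, 12 pickets — a fence section. Span 1798 mm holds 12 pickets of 78 mm with 13 equal gaps: ⌊(1798 − 12·78) / 13⌋ = 66 mm.


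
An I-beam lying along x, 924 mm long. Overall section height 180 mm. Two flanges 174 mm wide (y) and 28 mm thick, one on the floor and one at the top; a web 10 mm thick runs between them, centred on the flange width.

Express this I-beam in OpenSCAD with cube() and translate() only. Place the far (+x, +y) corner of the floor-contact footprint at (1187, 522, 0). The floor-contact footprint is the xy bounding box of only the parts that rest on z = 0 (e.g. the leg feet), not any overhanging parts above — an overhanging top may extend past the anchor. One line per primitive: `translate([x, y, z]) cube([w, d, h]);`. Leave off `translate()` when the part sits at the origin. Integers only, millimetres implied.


translate([263, 348, 0]) cube([924, 174, 28]);
translate([263, 430, 28]) cube([924, 10, 124]);
translate([263, 348, 152]) cube([924, 174, 28]);


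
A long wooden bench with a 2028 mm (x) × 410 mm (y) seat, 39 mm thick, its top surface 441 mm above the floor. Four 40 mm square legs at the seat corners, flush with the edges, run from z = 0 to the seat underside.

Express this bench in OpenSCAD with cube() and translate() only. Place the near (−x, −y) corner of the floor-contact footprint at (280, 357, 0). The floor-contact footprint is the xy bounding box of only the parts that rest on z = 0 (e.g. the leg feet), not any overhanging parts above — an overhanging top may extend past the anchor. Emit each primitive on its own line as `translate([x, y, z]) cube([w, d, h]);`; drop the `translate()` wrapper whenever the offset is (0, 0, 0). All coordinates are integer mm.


translate([280, 357, 402]) cube([2028, 410, 39]);
translate([280, 357, 0]) cube([40, 40, 402]);
translate([280, 727, 0]) cube([40, 40, 402]);
translate([2268, 357, 0]) cube([40, 40, 402]);
translate([2268, 727, 0]) cube([40, 40, 402]);


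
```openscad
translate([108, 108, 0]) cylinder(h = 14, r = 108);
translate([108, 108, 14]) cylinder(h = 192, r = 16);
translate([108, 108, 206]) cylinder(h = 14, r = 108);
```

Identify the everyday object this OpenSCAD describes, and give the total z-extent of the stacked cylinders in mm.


A spool. The overall height is 220 mm.

Three coaxial cylinders, large–small–large — a spool. Two 14 mm flanges and a 192 mm core give 14 + 192 + 14 = 220 mm.


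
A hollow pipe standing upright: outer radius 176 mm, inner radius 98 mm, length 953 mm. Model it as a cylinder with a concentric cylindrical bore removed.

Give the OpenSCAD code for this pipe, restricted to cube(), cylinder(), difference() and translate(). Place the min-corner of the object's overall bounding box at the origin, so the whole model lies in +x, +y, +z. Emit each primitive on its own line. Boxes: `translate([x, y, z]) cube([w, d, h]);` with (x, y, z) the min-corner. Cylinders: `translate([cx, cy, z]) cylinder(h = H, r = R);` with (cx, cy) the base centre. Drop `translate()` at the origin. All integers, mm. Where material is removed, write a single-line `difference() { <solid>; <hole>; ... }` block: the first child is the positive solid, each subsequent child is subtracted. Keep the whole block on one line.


difference() { translate([176, 176, 0]) cylinder(h = 953, r = 176); translate([176, 176, 0]) cylinder(h = 953, r = 98); }


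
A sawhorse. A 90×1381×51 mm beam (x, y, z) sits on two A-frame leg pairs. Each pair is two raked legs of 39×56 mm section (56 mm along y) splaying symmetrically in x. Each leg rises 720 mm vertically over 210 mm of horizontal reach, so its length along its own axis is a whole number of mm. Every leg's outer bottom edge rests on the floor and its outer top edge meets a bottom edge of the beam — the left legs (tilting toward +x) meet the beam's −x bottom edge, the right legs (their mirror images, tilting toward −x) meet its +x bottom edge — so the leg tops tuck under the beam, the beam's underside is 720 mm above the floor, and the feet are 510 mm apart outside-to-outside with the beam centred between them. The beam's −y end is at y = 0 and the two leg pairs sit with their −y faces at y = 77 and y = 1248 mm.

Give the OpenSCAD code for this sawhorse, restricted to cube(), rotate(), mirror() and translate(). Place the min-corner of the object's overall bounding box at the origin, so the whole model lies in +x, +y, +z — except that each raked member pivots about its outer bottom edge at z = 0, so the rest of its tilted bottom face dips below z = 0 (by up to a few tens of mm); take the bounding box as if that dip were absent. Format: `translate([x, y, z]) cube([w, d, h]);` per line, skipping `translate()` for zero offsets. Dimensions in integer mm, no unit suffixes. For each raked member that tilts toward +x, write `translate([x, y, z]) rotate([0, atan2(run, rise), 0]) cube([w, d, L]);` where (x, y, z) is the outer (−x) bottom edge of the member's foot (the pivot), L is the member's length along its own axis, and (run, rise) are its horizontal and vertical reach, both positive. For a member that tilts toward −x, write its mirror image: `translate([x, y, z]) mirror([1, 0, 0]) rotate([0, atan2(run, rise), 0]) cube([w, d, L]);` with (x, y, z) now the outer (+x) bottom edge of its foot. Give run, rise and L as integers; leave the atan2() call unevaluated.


translate([210, 0, 720]) cube([90, 1381, 51]);
translate([0, 77, 0]) rotate([0, atan2(210, 720), 0]) cube([39, 56, 750]);
translate([510, 77, 0]) mirror([1, 0, 0]) rotate([0, atan2(210, 720), 0]) cube([39, 56, 750]);
translate([0, 1248, 0]) rotate([0, atan2(210, 720), 0]) cube([39, 56, 750]);
translate([510, 1248, 0]) mirror([1, 0, 0]) rotate([0, atan2(210, 720), 0]) cube([39, 56, 750]);


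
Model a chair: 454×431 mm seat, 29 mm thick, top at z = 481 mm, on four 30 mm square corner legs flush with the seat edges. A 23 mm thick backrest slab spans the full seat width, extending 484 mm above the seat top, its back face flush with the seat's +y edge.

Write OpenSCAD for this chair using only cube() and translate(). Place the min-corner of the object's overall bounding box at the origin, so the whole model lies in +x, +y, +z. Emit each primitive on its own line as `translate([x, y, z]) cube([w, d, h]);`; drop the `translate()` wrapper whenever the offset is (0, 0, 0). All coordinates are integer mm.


translate([0, 0, 452]) cube([454, 431, 29]);
cube([30, 30, 452]);
translate([424, 0, 0]) cube([30, 30, 452]);
translate([0, 401, 0]) cube([30, 30, 452]);
translate([424, 401, 0]) cube([30, 30, 452]);
translate([0, 408, 481]) cube([454, 23, 484]);


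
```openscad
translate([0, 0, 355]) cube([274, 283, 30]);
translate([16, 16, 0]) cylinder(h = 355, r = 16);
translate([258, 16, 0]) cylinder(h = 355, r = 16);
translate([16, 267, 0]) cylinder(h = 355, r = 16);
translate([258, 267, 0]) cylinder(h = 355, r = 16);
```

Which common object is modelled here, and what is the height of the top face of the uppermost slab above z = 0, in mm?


A stool. The seat height is 385 mm.

A 274×283×30 slab at z = 355 on four corner cylinders — a stool. The seat top is 355 + 30 = 385 mm.


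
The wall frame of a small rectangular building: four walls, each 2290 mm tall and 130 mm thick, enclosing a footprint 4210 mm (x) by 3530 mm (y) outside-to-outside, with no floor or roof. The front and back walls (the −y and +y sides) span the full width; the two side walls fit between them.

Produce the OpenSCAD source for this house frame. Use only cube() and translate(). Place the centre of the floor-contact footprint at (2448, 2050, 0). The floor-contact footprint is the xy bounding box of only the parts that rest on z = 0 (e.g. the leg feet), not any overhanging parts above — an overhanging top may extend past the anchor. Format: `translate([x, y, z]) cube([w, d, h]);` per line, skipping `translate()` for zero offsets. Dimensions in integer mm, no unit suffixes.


translate([343, 285, 0]) cube([4210, 130, 2290]);
translate([343, 3685, 0]) cube([4210, 130, 2290]);
translate([343, 415, 0]) cube([130, 3270, 2290]);
translate([4423, 415, 0]) cube([130, 3270, 2290]);


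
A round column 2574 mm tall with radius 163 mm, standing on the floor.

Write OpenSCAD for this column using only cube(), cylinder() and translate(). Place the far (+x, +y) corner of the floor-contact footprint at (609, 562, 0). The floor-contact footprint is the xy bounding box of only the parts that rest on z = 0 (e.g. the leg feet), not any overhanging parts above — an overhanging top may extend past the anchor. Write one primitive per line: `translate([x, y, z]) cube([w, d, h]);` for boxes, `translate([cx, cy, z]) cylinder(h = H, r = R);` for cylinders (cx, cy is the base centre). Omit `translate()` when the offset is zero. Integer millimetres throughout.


translate([446, 399, 0]) cylinder(h = 2574, r = 163);


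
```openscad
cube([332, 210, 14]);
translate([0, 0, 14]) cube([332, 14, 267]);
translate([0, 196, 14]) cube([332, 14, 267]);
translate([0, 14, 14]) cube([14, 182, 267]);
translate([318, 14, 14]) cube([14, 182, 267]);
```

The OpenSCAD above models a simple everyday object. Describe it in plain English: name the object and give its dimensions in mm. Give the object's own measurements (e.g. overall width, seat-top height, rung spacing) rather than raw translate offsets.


An open-topped rectangular box: outside dimensions 332×210×281 mm, with a uniform wall and base thickness of 14 mm. The base is a full 332×210 slab on the floor; four walls sit on top of the base. The front and back walls (the −y and +y sides) span the full width; the two side walls fit between them.


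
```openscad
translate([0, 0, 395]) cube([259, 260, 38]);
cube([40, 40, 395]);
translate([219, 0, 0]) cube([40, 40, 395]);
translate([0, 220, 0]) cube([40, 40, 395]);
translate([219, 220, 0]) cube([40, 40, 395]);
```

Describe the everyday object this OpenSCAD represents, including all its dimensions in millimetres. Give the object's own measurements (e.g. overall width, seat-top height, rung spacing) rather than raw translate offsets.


A simple wooden stool: a rectangular seat 259 mm (x) by 260 mm (y), 38 mm thick, top face at z = 433 mm, on four square legs, each 40×40 mm in cross-section. The legs rest on z = 0, each flush with a corner of the seat.


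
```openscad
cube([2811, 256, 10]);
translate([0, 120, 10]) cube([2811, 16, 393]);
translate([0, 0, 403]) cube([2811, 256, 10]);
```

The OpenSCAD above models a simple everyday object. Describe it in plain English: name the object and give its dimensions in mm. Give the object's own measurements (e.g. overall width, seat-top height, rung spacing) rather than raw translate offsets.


An I-beam lying along x, 2811 mm long. Overall section height 413 mm. Two flanges 256 mm wide (y) and 10 mm thick, one on the floor and one at the top; a web 16 mm thick runs between them, centred on the flange width.


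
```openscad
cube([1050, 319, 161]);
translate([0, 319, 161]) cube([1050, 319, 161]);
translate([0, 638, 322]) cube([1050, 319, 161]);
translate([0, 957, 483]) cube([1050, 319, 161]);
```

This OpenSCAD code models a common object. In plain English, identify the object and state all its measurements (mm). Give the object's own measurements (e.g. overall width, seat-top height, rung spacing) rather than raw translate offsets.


A straight staircase of 4 solid steps. Each step is 1050 mm wide (x), 319 mm deep (y, the going) and 161 mm tall (the rise). The first step rests on the floor; each subsequent step sits one going further in +y and one rise higher in +z, directly behind and above the previous step with no overlap.


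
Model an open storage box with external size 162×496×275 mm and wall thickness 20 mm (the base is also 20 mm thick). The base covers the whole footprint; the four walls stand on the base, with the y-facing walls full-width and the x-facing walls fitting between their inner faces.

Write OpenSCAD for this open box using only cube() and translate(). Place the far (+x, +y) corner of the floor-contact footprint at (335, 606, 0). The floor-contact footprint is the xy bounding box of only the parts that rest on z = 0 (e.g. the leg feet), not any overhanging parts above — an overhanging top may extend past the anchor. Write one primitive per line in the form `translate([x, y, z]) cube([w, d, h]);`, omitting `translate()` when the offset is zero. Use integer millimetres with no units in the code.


translate([173, 110, 0]) cube([162, 496, 20]);
translate([173, 110, 20]) cube([162, 20, 255]);
translate([173, 586, 20]) cube([162, 20, 255]);
translate([173, 130, 20]) cube([20, 456, 255]);
translate([315, 130, 20]) cube([20, 456, 255]);


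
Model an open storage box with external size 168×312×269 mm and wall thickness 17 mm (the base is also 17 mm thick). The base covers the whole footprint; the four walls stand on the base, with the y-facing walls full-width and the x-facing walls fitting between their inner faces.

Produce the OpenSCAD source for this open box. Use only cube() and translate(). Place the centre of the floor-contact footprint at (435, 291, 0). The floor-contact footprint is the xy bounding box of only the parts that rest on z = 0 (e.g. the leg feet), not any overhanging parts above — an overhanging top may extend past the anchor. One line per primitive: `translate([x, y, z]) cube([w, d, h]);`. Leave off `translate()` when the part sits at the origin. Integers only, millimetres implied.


translate([351, 135, 0]) cube([168, 312, 17]);
translate([351, 135, 17]) cube([168, 17, 252]);
translate([351, 430, 17]) cube([168, 17, 252]);
translate([351, 152, 17]) cube([17, 278, 252]);
translate([502, 152, 17]) cube([17, 278, 252]);


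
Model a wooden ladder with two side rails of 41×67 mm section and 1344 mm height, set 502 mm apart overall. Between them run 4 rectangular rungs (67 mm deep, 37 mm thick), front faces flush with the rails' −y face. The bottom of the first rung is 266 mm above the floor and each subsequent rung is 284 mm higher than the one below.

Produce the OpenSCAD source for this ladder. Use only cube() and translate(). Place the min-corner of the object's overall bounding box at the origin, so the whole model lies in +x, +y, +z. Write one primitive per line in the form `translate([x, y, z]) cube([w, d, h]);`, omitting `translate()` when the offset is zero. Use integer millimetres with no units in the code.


cube([41, 67, 1344]);
translate([461, 0, 0]) cube([41, 67, 1344]);
translate([41, 0, 266]) cube([420, 67, 37]);
translate([41, 0, 550]) cube([420, 67, 37]);
translate([41, 0, 834]) cube([420, 67, 37]);
translate([41, 0, 1118]) cube([420, 67, 37]);


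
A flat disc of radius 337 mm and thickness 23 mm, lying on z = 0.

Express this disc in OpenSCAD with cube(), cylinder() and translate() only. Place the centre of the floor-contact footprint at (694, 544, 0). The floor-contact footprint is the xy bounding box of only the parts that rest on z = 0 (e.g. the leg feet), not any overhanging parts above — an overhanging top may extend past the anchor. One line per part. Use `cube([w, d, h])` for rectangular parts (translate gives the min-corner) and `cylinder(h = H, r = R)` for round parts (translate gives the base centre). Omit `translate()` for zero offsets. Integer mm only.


translate([694, 544, 0]) cylinder(h = 23, r = 337);


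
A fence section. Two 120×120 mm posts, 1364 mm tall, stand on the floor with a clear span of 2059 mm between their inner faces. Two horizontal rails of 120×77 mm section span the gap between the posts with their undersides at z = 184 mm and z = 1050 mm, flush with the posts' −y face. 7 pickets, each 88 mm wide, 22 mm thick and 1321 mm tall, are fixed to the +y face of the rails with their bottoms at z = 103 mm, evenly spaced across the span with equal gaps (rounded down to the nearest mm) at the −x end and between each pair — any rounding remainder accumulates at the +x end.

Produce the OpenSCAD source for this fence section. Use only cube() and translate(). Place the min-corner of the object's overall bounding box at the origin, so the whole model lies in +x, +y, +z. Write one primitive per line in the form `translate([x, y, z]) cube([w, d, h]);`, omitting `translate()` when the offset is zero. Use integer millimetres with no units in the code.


cube([120, 120, 1364]);
translate([2179, 0, 0]) cube([120, 120, 1364]);
translate([120, 0, 184]) cube([2059, 120, 77]);
translate([120, 0, 1050]) cube([2059, 120, 77]);
translate([300, 120, 103]) cube([88, 22, 1321]);
translate([568, 120, 103]) cube([88, 22, 1321]);
translate([836, 120, 103]) cube([88, 22, 1321]);
translate([1104, 120, 103]) cube([88, 22, 1321]);
translate([1372, 120, 103]) cube([88, 22, 1321]);
translate([1640, 120, 103]) cube([88, 22, 1321]);
translate([1908, 120, 103]) cube([88, 22, 1321]);


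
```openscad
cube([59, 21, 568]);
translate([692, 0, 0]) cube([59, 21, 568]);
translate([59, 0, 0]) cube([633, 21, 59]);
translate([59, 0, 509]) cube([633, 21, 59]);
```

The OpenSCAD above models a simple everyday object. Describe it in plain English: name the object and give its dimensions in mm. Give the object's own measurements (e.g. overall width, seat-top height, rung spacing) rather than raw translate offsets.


A rectangular picture frame lying in the x–z plane (depth along y). The opening is 633 mm wide (x) by 450 mm tall (z), surrounded by a border 59 mm wide on all four sides. The frame is 21 mm deep and is made of two full-height vertical stiles with two horizontal rails fitted between them.


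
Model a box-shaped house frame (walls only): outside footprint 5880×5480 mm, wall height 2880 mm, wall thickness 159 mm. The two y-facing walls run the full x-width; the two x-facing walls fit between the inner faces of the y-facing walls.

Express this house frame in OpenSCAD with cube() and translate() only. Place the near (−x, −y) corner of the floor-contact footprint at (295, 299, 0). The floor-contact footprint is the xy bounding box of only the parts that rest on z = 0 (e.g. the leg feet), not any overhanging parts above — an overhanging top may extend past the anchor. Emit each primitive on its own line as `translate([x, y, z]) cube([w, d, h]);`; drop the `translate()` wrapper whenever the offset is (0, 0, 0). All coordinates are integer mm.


translate([295, 299, 0]) cube([5880, 159, 2880]);
translate([295, 5620, 0]) cube([5880, 159, 2880]);
translate([295, 458, 0]) cube([159, 5162, 2880]);
translate([6016, 458, 0]) cube([159, 5162, 2880]);


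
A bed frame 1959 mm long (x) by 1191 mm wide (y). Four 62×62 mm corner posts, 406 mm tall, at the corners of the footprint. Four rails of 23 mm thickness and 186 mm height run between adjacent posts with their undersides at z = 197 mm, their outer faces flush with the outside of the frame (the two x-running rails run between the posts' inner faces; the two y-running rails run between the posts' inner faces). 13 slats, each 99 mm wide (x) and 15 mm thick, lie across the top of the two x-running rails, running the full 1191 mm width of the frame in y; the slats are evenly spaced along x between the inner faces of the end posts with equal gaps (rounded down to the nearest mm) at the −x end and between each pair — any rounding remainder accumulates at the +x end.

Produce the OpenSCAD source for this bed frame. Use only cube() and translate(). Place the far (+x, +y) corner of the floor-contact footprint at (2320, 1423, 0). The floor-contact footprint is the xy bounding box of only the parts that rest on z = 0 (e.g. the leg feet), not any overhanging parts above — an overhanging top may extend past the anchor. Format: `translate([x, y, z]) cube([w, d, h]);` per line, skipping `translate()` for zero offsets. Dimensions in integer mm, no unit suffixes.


translate([361, 232, 0]) cube([62, 62, 406]);
translate([361, 1361, 0]) cube([62, 62, 406]);
translate([2258, 232, 0]) cube([62, 62, 406]);
translate([2258, 1361, 0]) cube([62, 62, 406]);
translate([423, 232, 197]) cube([1835, 23, 186]);
translate([423, 1400, 197]) cube([1835, 23, 186]);
translate([361, 294, 197]) cube([23, 1067, 186]);
translate([2297, 294, 197]) cube([23, 1067, 186]);
translate([462, 232, 383]) cube([99, 1191, 15]);
translate([600, 232, 383]) cube([99, 1191, 15]);
translate([738, 232, 383]) cube([99, 1191, 15]);
translate([876, 232, 383]) cube([99, 1191, 15]);
translate([1014, 232, 383]) cube([99, 1191, 15]);
translate([1152, 232, 383]) cube([99, 1191, 15]);
translate([1290, 232, 383]) cube([99, 1191, 15]);
translate([1428, 232, 383]) cube([99, 1191, 15]);
translate([1566, 232, 383]) cube([99, 1191, 15]);
translate([1704, 232, 383]) cube([99, 1191, 15]);
translate([1842, 232, 383]) cube([99, 1191, 15]);
translate([1980, 232, 383]) cube([99, 1191, 15]);
translate([2118, 232, 383]) cube([99, 1191, 15]);


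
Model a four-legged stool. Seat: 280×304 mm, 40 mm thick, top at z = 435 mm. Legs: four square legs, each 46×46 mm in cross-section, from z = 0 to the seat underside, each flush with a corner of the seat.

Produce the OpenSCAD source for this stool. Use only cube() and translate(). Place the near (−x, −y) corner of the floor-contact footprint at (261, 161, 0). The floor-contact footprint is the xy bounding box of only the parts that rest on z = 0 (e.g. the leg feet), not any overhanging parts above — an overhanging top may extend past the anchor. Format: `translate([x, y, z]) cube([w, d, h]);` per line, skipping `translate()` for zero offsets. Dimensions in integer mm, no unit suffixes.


translate([261, 161, 395]) cube([280, 304, 40]);
translate([261, 161, 0]) cube([46, 46, 395]);
translate([495, 161, 0]) cube([46, 46, 395]);
translate([261, 419, 0]) cube([46, 46, 395]);
translate([495, 419, 0]) cube([46, 46, 395]);


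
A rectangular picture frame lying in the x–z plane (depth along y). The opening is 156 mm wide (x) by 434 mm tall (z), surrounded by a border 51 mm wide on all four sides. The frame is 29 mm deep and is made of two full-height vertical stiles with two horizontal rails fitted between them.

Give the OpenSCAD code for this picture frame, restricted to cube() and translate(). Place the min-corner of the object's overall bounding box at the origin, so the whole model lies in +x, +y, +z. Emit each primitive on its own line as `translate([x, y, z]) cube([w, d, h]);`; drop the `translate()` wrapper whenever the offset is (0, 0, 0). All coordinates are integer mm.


cube([51, 29, 536]);
translate([207, 0, 0]) cube([51, 29, 536]);
translate([51, 0, 0]) cube([156, 29, 51]);
translate([51, 0, 485]) cube([156, 29, 51]);


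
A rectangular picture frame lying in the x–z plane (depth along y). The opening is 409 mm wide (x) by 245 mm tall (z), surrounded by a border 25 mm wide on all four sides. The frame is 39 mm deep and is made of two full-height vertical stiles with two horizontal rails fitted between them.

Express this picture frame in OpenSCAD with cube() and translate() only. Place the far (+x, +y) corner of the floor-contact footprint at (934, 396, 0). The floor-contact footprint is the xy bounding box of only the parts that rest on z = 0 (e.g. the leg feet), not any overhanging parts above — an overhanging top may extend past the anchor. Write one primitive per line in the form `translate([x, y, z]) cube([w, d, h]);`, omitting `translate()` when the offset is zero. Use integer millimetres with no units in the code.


translate([475, 357, 0]) cube([25, 39, 295]);
translate([909, 357, 0]) cube([25, 39, 295]);
translate([500, 357, 0]) cube([409, 39, 25]);
translate([500, 357, 270]) cube([409, 39, 25]);
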